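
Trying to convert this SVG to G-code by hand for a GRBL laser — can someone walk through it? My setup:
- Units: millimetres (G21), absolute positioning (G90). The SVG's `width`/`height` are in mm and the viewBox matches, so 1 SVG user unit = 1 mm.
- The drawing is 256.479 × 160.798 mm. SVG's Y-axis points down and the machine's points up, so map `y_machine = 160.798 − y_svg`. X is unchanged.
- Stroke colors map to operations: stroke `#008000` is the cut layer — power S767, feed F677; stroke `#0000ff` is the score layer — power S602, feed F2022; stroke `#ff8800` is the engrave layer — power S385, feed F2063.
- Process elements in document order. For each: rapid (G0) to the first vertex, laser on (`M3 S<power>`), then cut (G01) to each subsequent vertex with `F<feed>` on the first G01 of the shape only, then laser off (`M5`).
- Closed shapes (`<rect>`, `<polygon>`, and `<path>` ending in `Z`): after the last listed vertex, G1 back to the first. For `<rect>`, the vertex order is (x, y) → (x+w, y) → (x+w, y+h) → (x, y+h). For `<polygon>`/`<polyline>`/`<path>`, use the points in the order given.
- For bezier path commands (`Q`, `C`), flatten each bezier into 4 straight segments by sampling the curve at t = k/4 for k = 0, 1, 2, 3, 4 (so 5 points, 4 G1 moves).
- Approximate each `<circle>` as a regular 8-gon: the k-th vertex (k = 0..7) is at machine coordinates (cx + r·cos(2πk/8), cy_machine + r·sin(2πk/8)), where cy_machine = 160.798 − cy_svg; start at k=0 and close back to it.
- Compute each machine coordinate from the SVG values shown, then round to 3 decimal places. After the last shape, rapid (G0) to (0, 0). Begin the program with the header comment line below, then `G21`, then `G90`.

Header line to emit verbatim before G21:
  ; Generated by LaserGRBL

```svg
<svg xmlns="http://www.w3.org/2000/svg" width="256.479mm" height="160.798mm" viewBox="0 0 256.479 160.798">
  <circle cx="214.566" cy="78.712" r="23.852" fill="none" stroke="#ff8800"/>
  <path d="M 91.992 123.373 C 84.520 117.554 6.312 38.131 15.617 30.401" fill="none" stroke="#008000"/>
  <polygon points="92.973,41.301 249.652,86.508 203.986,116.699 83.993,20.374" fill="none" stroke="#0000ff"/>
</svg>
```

viewBox `0 0 256.479 160.798` with mm width/height → 1 unit = 1 mm. Flip: y_m = 160.798 − y_svg.

**Shape 1** — `<circle>` circle, stroke `#ff8800` → engrave (S385, F2063). Machine vertices: (238.418,82.086) → (231.432,98.952) → (214.566,105.938) → (197.700,98.952) → (190.714,82.086) → (197.700,65.220) → (214.566,58.234) → (231.432,65.220) → (238.418,82.086). Closed: final G1 returns to the first vertex.

**Shape 2** — `<path>` cubic bezier, stroke `#008000` → cut (S767, F677). Control points (SVG): P0=(91.992,123.373), P1=(84.520,117.554), P2=(6.312,38.131), P3=(15.617,30.401); sampled at t=k/4. Machine vertices: (91.992,37.425) → (75.598,53.320) → (47.513,83.194) → (22.574,113.427) → (15.617,130.397). Open path.

**Shape 3** — `<polygon>` closed polygon, stroke `#0000ff` → score (S602, F2022). Machine vertices: (92.973,119.497) → (249.652,74.290) → (203.986,44.099) → (83.993,140.424) → (92.973,119.497). Closed: final G1 returns to the first vertex.

; Generated by LaserGRBL
G21
G90
G0 X238.418 Y82.086
M3 S385
G01 X231.432 Y98.952 F2063
G01 X214.566 Y105.938
G01 X197.700 Y98.952
G01 X190.714 Y82.086
G01 X197.700 Y65.220
G01 X214.566 Y58.234
G01 X231.432 Y65.220
G01 X238.418 Y82.086
M5
G0 X91.992 Y37.425
M3 S767
G01 X75.598 Y53.320 F677
G01 X47.513 Y83.194
G01 X22.574 Y113.427
G01 X15.617 Y130.397
M5
G0 X92.973 Y119.497
M3 S602
G01 X249.652 Y74.290 F2022
G01 X203.986 Y44.099
G01 X83.993 Y140.424
G01 X92.973 Y119.497
M5
G0 X0.000 Y0.000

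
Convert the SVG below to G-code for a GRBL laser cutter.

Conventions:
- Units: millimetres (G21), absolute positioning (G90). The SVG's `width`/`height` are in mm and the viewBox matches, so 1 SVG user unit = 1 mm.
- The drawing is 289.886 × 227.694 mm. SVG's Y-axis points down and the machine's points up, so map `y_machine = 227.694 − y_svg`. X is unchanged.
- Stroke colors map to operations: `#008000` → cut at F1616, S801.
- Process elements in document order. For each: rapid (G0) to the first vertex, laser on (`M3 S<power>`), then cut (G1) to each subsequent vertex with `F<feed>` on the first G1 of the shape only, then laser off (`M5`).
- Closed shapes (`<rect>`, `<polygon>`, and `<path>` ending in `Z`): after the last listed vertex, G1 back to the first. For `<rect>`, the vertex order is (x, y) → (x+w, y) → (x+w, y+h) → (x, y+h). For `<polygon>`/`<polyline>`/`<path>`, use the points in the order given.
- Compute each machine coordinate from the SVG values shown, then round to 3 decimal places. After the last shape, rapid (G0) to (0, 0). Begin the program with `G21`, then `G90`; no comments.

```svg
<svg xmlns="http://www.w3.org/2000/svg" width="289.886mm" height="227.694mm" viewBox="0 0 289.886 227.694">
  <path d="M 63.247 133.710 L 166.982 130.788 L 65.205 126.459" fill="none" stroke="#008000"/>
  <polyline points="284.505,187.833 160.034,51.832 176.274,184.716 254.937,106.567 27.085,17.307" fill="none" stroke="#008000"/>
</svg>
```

G21
G90
G0 X63.247 Y93.984
M3 S801
G1 X166.982 Y96.906 F1616
G1 X65.205 Y101.235
M5
G0 X284.505 Y39.861
M3 S801
G1 X160.034 Y175.862 F1616
G1 X176.274 Y42.978
G1 X254.937 Y121.127
G1 X27.085 Y210.387
M5
G0 X0.000 Y0.000

viewBox `0 0 289.886 227.694` with mm width/height → 1 unit = 1 mm. Flip: y_m = 227.694 − y_svg.

**Shape 1** — `<path>` open polyline, stroke `#008000` → cut (S801, F1616). Machine vertices: (63.247,93.984) → (166.982,96.906) → (65.205,101.235). Open path.

**Shape 2** — `<polyline>` open polyline, stroke `#008000` → cut (S801, F1616). Machine vertices: (284.505,39.861) → (160.034,175.862) → (176.274,42.978) → (254.937,121.127) → (27.085,210.387). Open path.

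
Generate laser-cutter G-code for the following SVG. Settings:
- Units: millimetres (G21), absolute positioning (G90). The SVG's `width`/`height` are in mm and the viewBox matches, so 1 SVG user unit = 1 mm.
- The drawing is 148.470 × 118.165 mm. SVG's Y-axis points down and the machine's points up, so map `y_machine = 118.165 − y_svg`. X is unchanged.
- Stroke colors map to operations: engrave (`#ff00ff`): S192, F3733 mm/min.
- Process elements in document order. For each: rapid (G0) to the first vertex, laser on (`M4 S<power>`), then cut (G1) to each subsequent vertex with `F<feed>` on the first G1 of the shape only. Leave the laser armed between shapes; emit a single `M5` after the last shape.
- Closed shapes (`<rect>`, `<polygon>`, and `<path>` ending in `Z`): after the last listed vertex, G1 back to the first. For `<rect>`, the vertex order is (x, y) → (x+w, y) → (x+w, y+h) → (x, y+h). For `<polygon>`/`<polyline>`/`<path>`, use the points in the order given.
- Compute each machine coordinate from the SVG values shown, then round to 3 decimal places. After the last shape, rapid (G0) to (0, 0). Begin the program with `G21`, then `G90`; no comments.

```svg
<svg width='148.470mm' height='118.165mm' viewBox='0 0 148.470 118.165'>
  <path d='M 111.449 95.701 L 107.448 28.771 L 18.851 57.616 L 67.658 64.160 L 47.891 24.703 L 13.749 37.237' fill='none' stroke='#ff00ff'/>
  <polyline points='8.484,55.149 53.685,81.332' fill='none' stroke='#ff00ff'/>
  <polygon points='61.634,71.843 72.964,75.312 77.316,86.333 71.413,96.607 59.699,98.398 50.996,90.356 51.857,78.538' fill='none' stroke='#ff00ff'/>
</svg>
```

G21
G90
G0 X111.449 Y22.464
M4 S192
G1 X107.448 Y89.394 F3733
G1 X18.851 Y60.549
G1 X67.658 Y54.005
G1 X47.891 Y93.462
G1 X13.749 Y80.928
G0 X8.484 Y63.016
M4 S192
G1 X53.685 Y36.833 F3733
G0 X61.634 Y46.322
M4 S192
G1 X72.964 Y42.853 F3733
G1 X77.316 Y31.832
G1 X71.413 Y21.558
G1 X59.699 Y19.767
G1 X50.996 Y27.809
G1 X51.857 Y39.627
G1 X61.634 Y46.322
M5
G0 X0.000 Y0.000

1 u = 1 mm; y_m = 118.165 − y.

[1] `<path>` open polyline, #ff00ff→engrave S192 F3733: (111.449,22.464) → (107.448,89.394) → (18.851,60.549) → (67.658,54.005) → (47.891,93.462) → (13.749,80.928)

[2] `<polyline>` line segment, #ff00ff→engrave S192 F3733: (8.484,63.016) → (53.685,36.833)

[3] `<polygon>` regular polygon, #ff00ff→engrave S192 F3733: (61.634,46.322) → (72.964,42.853) → (77.316,31.832) → (71.413,21.558) → (59.699,19.767) → (50.996,27.809) → (51.857,39.627) → (61.634,46.322) (closed)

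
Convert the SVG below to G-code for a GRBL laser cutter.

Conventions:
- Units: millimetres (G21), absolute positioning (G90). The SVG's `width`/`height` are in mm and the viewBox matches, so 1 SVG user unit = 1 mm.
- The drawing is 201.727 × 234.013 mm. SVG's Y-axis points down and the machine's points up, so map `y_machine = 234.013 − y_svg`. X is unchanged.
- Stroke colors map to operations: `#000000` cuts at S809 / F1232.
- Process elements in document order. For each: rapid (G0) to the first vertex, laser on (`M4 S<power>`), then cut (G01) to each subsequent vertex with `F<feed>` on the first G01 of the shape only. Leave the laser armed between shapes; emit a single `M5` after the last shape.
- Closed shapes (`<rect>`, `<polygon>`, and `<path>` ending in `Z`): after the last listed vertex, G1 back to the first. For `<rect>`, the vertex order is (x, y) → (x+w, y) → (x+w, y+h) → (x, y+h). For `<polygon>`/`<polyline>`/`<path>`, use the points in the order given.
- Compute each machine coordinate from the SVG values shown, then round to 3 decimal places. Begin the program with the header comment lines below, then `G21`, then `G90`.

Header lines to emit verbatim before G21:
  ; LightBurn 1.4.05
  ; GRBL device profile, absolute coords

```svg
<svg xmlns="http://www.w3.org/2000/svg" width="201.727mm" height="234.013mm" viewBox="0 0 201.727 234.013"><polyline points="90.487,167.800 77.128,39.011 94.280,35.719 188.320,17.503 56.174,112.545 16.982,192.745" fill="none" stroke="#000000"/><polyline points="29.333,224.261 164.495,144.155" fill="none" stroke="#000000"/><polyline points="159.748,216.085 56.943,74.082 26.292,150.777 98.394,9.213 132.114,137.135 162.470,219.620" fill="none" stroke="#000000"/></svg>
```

; LightBurn 1.4.05
; GRBL device profile, absolute coords
G21
G90
G0 X90.487 Y66.213
M4 S809
G01 X77.128 Y195.002 F1232
G01 X94.280 Y198.294
G01 X188.320 Y216.510
G01 X56.174 Y121.468
G01 X16.982 Y41.268
G0 X29.333 Y9.752
M4 S809
G01 X164.495 Y89.858 F1232
G0 X159.748 Y17.928
M4 S809
G01 X56.943 Y159.931 F1232
G01 X26.292 Y83.236
G01 X98.394 Y224.800
G01 X132.114 Y96.878
G01 X162.470 Y14.393
M5

viewBox `0 0 201.727 234.013` with mm width/height → 1 unit = 1 mm. Flip: y_m = 234.013 − y_svg.

**Shape 1** — `<polyline>` open polyline, stroke `#000000` → cut (S809, F1232). Machine vertices: (90.487,66.213) → (77.128,195.002) → (94.280,198.294) → (188.320,216.510) → (56.174,121.468) → (16.982,41.268). Open path.

**Shape 2** — `<polyline>` line segment, stroke `#000000` → cut (S809, F1232). Machine vertices: (29.333,9.752) → (164.495,89.858). Open path.

**Shape 3** — `<polyline>` open polyline, stroke `#000000` → cut (S809, F1232). Machine vertices: (159.748,17.928) → (56.943,159.931) → (26.292,83.236) → (98.394,224.800) → (132.114,96.878) → (162.470,14.393). Open path.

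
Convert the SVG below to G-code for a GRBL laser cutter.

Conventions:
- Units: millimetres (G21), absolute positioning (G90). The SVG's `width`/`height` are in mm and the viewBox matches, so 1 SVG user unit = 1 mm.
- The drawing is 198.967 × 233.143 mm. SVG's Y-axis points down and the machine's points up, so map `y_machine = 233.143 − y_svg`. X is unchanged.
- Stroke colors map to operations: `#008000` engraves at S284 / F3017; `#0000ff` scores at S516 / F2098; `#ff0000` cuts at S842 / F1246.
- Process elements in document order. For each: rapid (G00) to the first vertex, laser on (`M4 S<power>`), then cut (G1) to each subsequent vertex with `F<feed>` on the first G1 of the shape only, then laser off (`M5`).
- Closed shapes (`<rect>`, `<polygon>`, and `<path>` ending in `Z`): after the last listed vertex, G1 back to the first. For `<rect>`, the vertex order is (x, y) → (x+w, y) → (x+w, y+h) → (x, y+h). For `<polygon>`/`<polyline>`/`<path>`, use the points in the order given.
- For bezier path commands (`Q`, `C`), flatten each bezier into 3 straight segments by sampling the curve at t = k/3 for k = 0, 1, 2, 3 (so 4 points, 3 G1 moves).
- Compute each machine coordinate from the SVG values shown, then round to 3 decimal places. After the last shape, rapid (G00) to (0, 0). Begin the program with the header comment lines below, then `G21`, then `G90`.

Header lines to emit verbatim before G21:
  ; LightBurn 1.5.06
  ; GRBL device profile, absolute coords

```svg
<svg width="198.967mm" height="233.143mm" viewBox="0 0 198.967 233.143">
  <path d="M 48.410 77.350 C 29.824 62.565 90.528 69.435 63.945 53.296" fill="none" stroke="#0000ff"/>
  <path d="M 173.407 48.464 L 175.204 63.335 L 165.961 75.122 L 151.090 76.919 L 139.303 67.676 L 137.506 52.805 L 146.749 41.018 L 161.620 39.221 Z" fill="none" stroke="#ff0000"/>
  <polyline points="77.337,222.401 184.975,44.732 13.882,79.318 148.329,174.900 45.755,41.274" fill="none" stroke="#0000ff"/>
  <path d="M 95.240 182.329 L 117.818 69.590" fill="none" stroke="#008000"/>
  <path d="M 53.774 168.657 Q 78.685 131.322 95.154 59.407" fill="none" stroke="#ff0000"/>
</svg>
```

viewBox `0 0 198.967 233.143` with mm width/height → 1 unit = 1 mm. Flip: y_m = 233.143 − y_svg.

**Shape 1** — `<path>` cubic bezier, stroke `#0000ff` → score (S516, F2098). Control points (SVG): P0=(48.410,77.350), P1=(29.824,62.565), P2=(90.528,69.435), P3=(63.945,53.296); sampled at t=k/3. Machine vertices: (48.410,155.793) → (50.084,165.014) → (67.602,169.723) → (63.945,179.847). Open path.

**Shape 2** — `<path>` regular polygon, stroke `#ff0000` → cut (S842, F1246). Machine vertices: (173.407,184.679) → (175.204,169.808) → (165.961,158.021) → (151.090,156.224) → (139.303,165.467) → (137.506,180.338) → (146.749,192.125) → (161.620,193.922) → (173.407,184.679). Closed: final G1 returns to the first vertex.

**Shape 3** — `<polyline>` open polyline, stroke `#0000ff` → score (S516, F2098). Machine vertices: (77.337,10.742) → (184.975,188.411) → (13.882,153.825) → (148.329,58.243) → (45.755,191.869). Open path.

**Shape 4** — `<path>` line segment, stroke `#008000` → engrave (S284, F3017). Machine vertices: (95.240,50.814) → (117.818,163.553). Open path.

**Shape 5** — `<path>` quadratic bezier, stroke `#ff0000` → cut (S842, F1246). Control points (SVG): P0=(53.774,168.657), P1=(78.685,131.322), P2=(95.154,59.407); sampled at t=k/3. Machine vertices: (53.774,64.486) → (69.443,93.218) → (83.237,129.635) → (95.154,173.736). Open path.

; LightBurn 1.5.06
; GRBL device profile, absolute coords
G21
G90
G00 X48.410 Y155.793
M4 S516
G1 X50.084 Y165.014 F2098
G1 X67.602 Y169.723
G1 X63.945 Y179.847
M5
G00 X173.407 Y184.679
M4 S842
G1 X175.204 Y169.808 F1246
G1 X165.961 Y158.021
G1 X151.090 Y156.224
G1 X139.303 Y165.467
G1 X137.506 Y180.338
G1 X146.749 Y192.125
G1 X161.620 Y193.922
G1 X173.407 Y184.679
M5
G00 X77.337 Y10.742
M4 S516
G1 X184.975 Y188.411 F2098
G1 X13.882 Y153.825
G1 X148.329 Y58.243
G1 X45.755 Y191.869
M5
G00 X95.240 Y50.814
M4 S284
G1 X117.818 Y163.553 F3017
M5
G00 X53.774 Y64.486
M4 S842
G1 X69.443 Y93.218 F1246
G1 X83.237 Y129.635
G1 X95.154 Y173.736
M5
G00 X0.000 Y0.000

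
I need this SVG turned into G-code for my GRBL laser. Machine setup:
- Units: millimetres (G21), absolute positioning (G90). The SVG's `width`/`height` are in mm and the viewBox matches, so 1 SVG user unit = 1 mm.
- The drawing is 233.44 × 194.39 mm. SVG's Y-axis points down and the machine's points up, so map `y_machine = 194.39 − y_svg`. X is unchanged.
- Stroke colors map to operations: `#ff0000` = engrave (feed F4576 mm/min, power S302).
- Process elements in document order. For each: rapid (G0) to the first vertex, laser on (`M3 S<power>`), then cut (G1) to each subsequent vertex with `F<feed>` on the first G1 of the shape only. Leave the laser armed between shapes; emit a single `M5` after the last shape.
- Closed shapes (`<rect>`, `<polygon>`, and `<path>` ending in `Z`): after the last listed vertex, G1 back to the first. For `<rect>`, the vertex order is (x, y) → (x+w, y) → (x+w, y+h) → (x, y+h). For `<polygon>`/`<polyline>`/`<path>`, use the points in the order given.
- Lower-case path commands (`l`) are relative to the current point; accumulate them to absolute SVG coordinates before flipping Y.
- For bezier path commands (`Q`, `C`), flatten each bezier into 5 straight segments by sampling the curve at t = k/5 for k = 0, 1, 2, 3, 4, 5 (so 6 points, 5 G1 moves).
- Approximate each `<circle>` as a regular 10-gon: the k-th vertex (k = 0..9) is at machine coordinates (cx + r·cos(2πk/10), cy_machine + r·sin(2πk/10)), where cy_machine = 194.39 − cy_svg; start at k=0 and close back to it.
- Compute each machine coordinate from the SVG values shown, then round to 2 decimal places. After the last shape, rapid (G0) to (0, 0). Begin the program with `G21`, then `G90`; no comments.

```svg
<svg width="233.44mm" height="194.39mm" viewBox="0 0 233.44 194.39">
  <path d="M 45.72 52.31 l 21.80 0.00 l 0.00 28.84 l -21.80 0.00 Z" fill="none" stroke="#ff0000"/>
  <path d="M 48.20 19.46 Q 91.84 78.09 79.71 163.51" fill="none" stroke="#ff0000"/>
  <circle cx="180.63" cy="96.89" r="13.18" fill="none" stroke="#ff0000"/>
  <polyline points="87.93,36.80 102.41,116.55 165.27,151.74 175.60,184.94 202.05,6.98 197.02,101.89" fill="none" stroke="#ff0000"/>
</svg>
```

Since the viewBox matches the mm dimensions, user units are millimetres directly. The only transform is the Y-flip y_m = 194.39 − y_svg.

Shape 1 is a rectangle drawn with `<path>`. Its stroke #ff0000 means engrave at S302, F4576. After flipping Y the toolpath is (45.72,142.08) → (67.52,142.08) → (67.52,113.24) → (45.72,113.24) → (45.72,142.08), returning to the start.

Shape 2 is a quadratic bezier drawn with `<path>`. Its stroke #ff0000 means engrave at S302, F4576. After flipping Y the toolpath is (48.20,174.93) → (63.43,150.41) → (74.19,123.74) → (80.49,94.93) → (82.33,63.98) → (79.71,30.88).

Shape 3 is a circle drawn with `<circle>`. Its stroke #ff0000 means engrave at S302, F4576. After flipping Y the toolpath is (193.81,97.50) → (191.29,105.25) → (184.70,110.03) → (176.56,110.03) → (169.97,105.25) → (167.45,97.50) → (169.97,89.75) → (176.56,84.97) → (184.70,84.97) → (191.29,89.75) → (193.81,97.50), returning to the start.

Shape 4 is a open polyline drawn with `<polyline>`. Its stroke #ff0000 means engrave at S302, F4576. After flipping Y the toolpath is (87.93,157.59) → (102.41,77.84) → (165.27,42.65) → (175.60,9.45) → (202.05,187.41) → (197.02,92.50).

G21
G90
G0 X45.72 Y142.08
M3 S302
G1 X67.52 Y142.08 F4576
G1 X67.52 Y113.24
G1 X45.72 Y113.24
G1 X45.72 Y142.08
G0 X48.20 Y174.93
M3 S302
G1 X63.43 Y150.41 F4576
G1 X74.19 Y123.74
G1 X80.49 Y94.93
G1 X82.33 Y63.98
G1 X79.71 Y30.88
G0 X193.81 Y97.50
M3 S302
G1 X191.29 Y105.25 F4576
G1 X184.70 Y110.03
G1 X176.56 Y110.03
G1 X169.97 Y105.25
G1 X167.45 Y97.50
G1 X169.97 Y89.75
G1 X176.56 Y84.97
G1 X184.70 Y84.97
G1 X191.29 Y89.75
G1 X193.81 Y97.50
G0 X87.93 Y157.59
M3 S302
G1 X102.41 Y77.84 F4576
G1 X165.27 Y42.65
G1 X175.60 Y9.45
G1 X202.05 Y187.41
G1 X197.02 Y92.50
M5
G0 X0.00 Y0.00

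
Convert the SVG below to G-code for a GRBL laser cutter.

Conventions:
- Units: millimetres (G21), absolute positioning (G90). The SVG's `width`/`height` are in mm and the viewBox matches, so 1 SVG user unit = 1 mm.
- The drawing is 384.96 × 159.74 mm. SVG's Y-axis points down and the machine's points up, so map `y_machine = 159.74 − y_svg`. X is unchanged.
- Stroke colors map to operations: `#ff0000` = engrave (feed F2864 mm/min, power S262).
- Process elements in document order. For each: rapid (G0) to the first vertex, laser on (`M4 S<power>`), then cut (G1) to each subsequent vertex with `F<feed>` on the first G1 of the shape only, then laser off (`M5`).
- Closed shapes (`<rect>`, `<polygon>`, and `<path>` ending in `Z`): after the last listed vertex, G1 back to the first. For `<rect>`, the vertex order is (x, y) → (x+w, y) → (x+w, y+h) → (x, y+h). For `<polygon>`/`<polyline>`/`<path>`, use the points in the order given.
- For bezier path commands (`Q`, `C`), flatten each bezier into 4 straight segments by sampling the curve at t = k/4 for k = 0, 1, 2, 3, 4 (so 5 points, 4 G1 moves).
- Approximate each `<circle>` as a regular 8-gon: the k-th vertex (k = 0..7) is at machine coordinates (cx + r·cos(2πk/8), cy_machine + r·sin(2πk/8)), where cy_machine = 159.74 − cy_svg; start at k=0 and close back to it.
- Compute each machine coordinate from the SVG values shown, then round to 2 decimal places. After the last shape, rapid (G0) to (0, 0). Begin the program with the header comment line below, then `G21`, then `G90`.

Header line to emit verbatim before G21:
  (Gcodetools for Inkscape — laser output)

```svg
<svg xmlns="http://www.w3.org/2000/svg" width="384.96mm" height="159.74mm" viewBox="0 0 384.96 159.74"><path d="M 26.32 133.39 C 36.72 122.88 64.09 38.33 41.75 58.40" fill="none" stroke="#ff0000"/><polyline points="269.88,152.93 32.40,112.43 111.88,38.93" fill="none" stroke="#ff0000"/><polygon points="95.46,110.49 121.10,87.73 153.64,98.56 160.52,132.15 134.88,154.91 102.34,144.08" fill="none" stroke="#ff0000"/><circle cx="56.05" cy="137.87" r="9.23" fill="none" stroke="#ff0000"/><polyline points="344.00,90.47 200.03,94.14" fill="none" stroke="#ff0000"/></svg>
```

(Gcodetools for Inkscape — laser output)
G21
G90
G0 X26.32 Y26.35
M4 S262
G1 X36.26 Y45.32 F2864
G1 X46.31 Y75.31
G1 X50.23 Y99.57
G1 X41.75 Y101.34
M5
G0 X269.88 Y6.81
M4 S262
G1 X32.40 Y47.31 F2864
G1 X111.88 Y120.81
M5
G0 X95.46 Y49.25
M4 S262
G1 X121.10 Y72.01 F2864
G1 X153.64 Y61.18
G1 X160.52 Y27.59
G1 X134.88 Y4.83
G1 X102.34 Y15.66
G1 X95.46 Y49.25
M5
G0 X65.28 Y21.87
M4 S262
G1 X62.58 Y28.40 F2864
G1 X56.05 Y31.10
G1 X49.52 Y28.40
G1 X46.82 Y21.87
G1 X49.52 Y15.34
G1 X56.05 Y12.64
G1 X62.58 Y15.34
G1 X65.28 Y21.87
M5
G0 X344.00 Y69.27
M4 S262
G1 X200.03 Y65.60 F2864
M5
G0 X0.00 Y0.00

1 u = 1 mm; y_m = 159.74 − y.

[1] `<path>` cubic bezier, #ff0000→engrave S262 F2864: (26.32,26.35) → (36.26,45.32) → (46.31,75.31) → (50.23,99.57) → (41.75,101.34)

[2] `<polyline>` open polyline, #ff0000→engrave S262 F2864: (269.88,6.81) → (32.40,47.31) → (111.88,120.81)

[3] `<polygon>` regular polygon, #ff0000→engrave S262 F2864: (95.46,49.25) → (121.10,72.01) → (153.64,61.18) → (160.52,27.59) → (134.88,4.83) → (102.34,15.66) → (95.46,49.25) (closed)

[4] `<circle>` circle, #ff0000→engrave S262 F2864: (65.28,21.87) → (62.58,28.40) → (56.05,31.10) → (49.52,28.40) → (46.82,21.87) → (49.52,15.34) → (56.05,12.64) → (62.58,15.34) → (65.28,21.87) (closed)

[5] `<polyline>` line segment, #ff0000→engrave S262 F2864: (344.00,69.27) → (200.03,65.60)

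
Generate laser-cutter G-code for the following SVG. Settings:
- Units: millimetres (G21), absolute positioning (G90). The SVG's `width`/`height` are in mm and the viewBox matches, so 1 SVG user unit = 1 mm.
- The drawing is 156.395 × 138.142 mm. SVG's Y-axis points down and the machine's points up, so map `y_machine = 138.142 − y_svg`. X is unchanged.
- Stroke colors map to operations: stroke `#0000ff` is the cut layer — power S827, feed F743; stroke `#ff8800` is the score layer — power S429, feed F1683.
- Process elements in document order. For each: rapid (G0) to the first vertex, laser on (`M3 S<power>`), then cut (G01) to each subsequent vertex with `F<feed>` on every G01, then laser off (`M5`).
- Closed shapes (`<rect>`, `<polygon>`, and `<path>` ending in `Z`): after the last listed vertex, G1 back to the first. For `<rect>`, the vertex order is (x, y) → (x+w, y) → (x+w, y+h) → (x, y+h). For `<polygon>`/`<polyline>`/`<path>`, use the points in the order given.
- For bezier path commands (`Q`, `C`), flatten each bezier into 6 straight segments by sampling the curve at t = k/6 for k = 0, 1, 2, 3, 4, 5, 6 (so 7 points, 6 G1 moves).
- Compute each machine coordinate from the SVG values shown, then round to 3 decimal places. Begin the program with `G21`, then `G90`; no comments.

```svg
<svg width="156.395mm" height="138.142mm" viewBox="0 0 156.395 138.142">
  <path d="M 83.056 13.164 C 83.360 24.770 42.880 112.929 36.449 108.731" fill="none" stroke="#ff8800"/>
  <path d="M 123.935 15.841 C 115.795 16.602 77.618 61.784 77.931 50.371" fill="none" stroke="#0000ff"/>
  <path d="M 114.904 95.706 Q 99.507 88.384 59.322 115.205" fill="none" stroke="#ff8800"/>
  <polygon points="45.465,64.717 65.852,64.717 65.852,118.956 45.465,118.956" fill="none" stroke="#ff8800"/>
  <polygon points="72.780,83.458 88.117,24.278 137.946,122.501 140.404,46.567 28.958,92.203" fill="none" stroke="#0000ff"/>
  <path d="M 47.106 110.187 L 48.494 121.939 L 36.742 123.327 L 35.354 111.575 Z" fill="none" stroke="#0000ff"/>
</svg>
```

Since the viewBox matches the mm dimensions, user units are millimetres directly. The only transform is the Y-flip y_m = 138.142 − y_svg.

Shape 1 is a cubic bezier drawn with `<path>`. Its stroke #ff8800 means score at S429, F1683. After flipping Y the toolpath is (83.056,124.978) → (80.156,113.578) → (72.537,94.110) → (62.278,71.268) → (51.458,49.743) → (42.155,34.226) → (36.449,29.411).

Shape 2 is a cubic bezier drawn with `<path>`. Its stroke #0000ff means cut at S827, F743. After flipping Y the toolpath is (123.935,122.301) → (117.679,118.686) → (108.321,110.474) → (97.763,100.471) → (87.910,91.482) → (80.665,86.313) → (77.931,87.771).

Shape 3 is a quadratic bezier drawn with `<path>`. Its stroke #ff8800 means score at S429, F1683. After flipping Y the toolpath is (114.904,42.436) → (109.083,43.928) → (101.885,43.524) → (93.310,41.222) → (83.358,37.024) → (72.028,30.929) → (59.322,22.937).

Shape 4 is a rectangle drawn with `<polygon>`. Its stroke #ff8800 means score at S429, F1683. After flipping Y the toolpath is (45.465,73.425) → (65.852,73.425) → (65.852,19.186) → (45.465,19.186) → (45.465,73.425), returning to the start.

Shape 5 is a closed polygon drawn with `<polygon>`. Its stroke #0000ff means cut at S827, F743. After flipping Y the toolpath is (72.780,54.684) → (88.117,113.864) → (137.946,15.641) → (140.404,91.575) → (28.958,45.939) → (72.780,54.684), returning to the start.

Shape 6 is a regular polygon drawn with `<path>`. Its stroke #0000ff means cut at S827, F743. After flipping Y the toolpath is (47.106,27.955) → (48.494,16.203) → (36.742,14.815) → (35.354,26.567) → (47.106,27.955), returning to the start.

G21
G90
G0 X83.056 Y124.978
M3 S429
G01 X80.156 Y113.578 F1683
G01 X72.537 Y94.110 F1683
G01 X62.278 Y71.268 F1683
G01 X51.458 Y49.743 F1683
G01 X42.155 Y34.226 F1683
G01 X36.449 Y29.411 F1683
M5
G0 X123.935 Y122.301
M3 S827
G01 X117.679 Y118.686 F743
G01 X108.321 Y110.474 F743
G01 X97.763 Y100.471 F743
G01 X87.910 Y91.482 F743
G01 X80.665 Y86.313 F743
G01 X77.931 Y87.771 F743
M5
G0 X114.904 Y42.436
M3 S429
G01 X109.083 Y43.928 F1683
G01 X101.885 Y43.524 F1683
G01 X93.310 Y41.222 F1683
G01 X83.358 Y37.024 F1683
G01 X72.028 Y30.929 F1683
G01 X59.322 Y22.937 F1683
M5
G0 X45.465 Y73.425
M3 S429
G01 X65.852 Y73.425 F1683
G01 X65.852 Y19.186 F1683
G01 X45.465 Y19.186 F1683
G01 X45.465 Y73.425 F1683
M5
G0 X72.780 Y54.684
M3 S827
G01 X88.117 Y113.864 F743
G01 X137.946 Y15.641 F743
G01 X140.404 Y91.575 F743
G01 X28.958 Y45.939 F743
G01 X72.780 Y54.684 F743
M5
G0 X47.106 Y27.955
M3 S827
G01 X48.494 Y16.203 F743
G01 X36.742 Y14.815 F743
G01 X35.354 Y26.567 F743
G01 X47.106 Y27.955 F743
M5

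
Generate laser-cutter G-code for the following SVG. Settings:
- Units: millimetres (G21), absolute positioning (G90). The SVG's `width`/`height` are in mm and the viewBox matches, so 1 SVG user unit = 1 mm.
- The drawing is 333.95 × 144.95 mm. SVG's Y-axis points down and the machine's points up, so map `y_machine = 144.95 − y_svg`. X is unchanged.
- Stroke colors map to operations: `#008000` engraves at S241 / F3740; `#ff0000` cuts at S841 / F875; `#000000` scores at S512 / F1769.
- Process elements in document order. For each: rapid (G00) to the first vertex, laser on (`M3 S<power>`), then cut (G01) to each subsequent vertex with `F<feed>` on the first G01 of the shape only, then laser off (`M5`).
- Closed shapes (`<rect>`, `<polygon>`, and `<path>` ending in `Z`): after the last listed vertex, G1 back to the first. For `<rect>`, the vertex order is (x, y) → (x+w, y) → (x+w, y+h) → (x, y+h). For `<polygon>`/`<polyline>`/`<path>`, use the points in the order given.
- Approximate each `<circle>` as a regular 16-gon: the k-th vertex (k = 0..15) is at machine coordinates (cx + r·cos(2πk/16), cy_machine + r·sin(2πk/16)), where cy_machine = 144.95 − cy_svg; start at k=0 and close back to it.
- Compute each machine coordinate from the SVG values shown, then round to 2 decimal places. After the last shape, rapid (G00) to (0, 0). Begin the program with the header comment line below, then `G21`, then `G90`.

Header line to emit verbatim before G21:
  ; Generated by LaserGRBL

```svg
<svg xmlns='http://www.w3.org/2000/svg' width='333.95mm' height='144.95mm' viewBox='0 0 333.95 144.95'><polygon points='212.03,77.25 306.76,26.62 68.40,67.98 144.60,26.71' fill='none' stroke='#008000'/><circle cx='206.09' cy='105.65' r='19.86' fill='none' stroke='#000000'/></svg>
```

viewBox `0 0 333.95 144.95` with mm width/height → 1 unit = 1 mm. Flip: y_m = 144.95 − y_svg.

**Shape 1** — `<polygon>` closed polygon, stroke `#008000` → engrave (S241, F3740). Machine vertices: (212.03,67.70) → (306.76,118.33) → (68.40,76.97) → (144.60,118.24) → (212.03,67.70). Closed: final G1 returns to the first vertex.

**Shape 2** — `<circle>` circle, stroke `#000000` → score (S512, F1769). Machine vertices: (225.95,39.30) → (224.44,46.90) → (220.13,53.34) → (213.69,57.65) → (206.09,59.16) → (198.49,57.65) → (192.05,53.34) → (187.74,46.90) → (186.23,39.30) → (187.74,31.70) → (192.05,25.26) → (198.49,20.95) → (206.09,19.44) → (213.69,20.95) → (220.13,25.26) → (224.44,31.70) → (225.95,39.30). Closed: final G1 returns to the first vertex.

; Generated by LaserGRBL
G21
G90
G00 X212.03 Y67.70
M3 S241
G01 X306.76 Y118.33 F3740
G01 X68.40 Y76.97
G01 X144.60 Y118.24
G01 X212.03 Y67.70
M5
G00 X225.95 Y39.30
M3 S512
G01 X224.44 Y46.90 F1769
G01 X220.13 Y53.34
G01 X213.69 Y57.65
G01 X206.09 Y59.16
G01 X198.49 Y57.65
G01 X192.05 Y53.34
G01 X187.74 Y46.90
G01 X186.23 Y39.30
G01 X187.74 Y31.70
G01 X192.05 Y25.26
G01 X198.49 Y20.95
G01 X206.09 Y19.44
G01 X213.69 Y20.95
G01 X220.13 Y25.26
G01 X224.44 Y31.70
G01 X225.95 Y39.30
M5
G00 X0.00 Y0.00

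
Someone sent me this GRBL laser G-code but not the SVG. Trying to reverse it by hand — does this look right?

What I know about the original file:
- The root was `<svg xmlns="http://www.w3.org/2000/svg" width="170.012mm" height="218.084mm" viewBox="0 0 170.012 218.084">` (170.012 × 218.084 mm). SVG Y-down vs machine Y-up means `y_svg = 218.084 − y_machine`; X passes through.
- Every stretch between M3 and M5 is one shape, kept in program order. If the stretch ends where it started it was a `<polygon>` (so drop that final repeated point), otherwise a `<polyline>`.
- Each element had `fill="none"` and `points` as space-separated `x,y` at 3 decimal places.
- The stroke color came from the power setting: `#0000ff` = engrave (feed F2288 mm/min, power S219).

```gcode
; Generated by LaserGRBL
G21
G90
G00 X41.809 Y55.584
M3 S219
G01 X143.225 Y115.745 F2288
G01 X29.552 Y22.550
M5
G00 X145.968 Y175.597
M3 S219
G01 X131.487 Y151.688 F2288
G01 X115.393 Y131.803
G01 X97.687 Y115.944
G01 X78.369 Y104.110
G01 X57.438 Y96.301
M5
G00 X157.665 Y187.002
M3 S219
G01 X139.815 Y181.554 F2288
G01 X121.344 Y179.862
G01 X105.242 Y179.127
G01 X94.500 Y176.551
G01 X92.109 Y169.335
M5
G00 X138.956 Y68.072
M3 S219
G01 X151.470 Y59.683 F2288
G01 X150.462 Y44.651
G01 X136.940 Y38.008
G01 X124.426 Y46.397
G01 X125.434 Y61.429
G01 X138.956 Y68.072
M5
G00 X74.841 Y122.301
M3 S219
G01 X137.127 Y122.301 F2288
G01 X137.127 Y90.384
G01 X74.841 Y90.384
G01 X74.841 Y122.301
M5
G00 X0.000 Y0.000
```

y_svg = 218.084 − y_m. Every run uses S219, so all elements get stroke `#0000ff` (engrave).

[1] open run; points: 41.809,162.500 143.225,102.339 29.552,195.534

[2] open run; points: 145.968,42.487 131.487,66.396 115.393,86.281 97.687,102.140 78.369,113.974 57.438,121.783

[3] open run; points: 157.665,31.082 139.815,36.530 121.344,38.222 105.242,38.957 94.500,41.533 92.109,48.749

[4] closed run; points: 138.956,150.012 151.470,158.401 150.462,173.433 136.940,180.076 124.426,171.687 125.434,156.655

[5] closed run; points: 74.841,95.783 137.127,95.783 137.127,127.700 74.841,127.700

<svg xmlns="http://www.w3.org/2000/svg" width="170.012mm" height="218.084mm" viewBox="0 0 170.012 218.084">
  <polyline points="41.809,162.500 143.225,102.339 29.552,195.534" fill="none" stroke="#0000ff"/>
  <polyline points="145.968,42.487 131.487,66.396 115.393,86.281 97.687,102.140 78.369,113.974 57.438,121.783" fill="none" stroke="#0000ff"/>
  <polyline points="157.665,31.082 139.815,36.530 121.344,38.222 105.242,38.957 94.500,41.533 92.109,48.749" fill="none" stroke="#0000ff"/>
  <polygon points="138.956,150.012 151.470,158.401 150.462,173.433 136.940,180.076 124.426,171.687 125.434,156.655" fill="none" stroke="#0000ff"/>
  <polygon points="74.841,95.783 137.127,95.783 137.127,127.700 74.841,127.700" fill="none" stroke="#0000ff"/>
</svg>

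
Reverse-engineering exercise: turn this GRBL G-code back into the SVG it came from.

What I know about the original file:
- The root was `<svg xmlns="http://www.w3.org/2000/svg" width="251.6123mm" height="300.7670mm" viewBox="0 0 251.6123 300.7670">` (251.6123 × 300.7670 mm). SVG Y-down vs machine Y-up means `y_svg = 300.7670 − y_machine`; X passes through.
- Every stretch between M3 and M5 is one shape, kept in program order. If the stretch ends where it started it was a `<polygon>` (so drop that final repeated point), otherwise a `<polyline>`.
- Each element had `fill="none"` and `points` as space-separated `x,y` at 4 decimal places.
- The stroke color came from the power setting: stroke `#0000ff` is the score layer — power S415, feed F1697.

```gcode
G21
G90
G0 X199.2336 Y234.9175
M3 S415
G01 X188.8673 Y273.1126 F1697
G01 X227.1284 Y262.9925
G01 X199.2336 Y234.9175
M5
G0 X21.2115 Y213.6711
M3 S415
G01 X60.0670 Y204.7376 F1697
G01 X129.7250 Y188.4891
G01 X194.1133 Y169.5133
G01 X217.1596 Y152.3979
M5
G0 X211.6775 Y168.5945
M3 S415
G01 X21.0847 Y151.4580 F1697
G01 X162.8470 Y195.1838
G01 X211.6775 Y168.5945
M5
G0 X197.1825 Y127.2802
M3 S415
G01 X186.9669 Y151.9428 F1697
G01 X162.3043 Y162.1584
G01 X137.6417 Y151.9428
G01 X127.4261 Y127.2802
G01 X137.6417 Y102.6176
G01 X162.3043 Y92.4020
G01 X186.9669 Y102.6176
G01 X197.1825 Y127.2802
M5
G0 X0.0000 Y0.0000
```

Machine Y-up, SVG Y-down with viewBox height 300.7670, so y_svg = 300.7670 − y_machine; X carries over. Every run uses S415, so all elements get stroke `#0000ff` (score).

Run 1: The run returns to its start, so emit a `<polygon>` with points (Y-flipped): 199.2336,65.8495 188.8673,27.6544 227.1284,37.7745.

Run 2: The run is open, so emit a `<polyline>` with points (Y-flipped): 21.2115,87.0959 60.0670,96.0294 129.7250,112.2779 194.1133,131.2537 217.1596,148.3691.

Run 3: The run returns to its start, so emit a `<polygon>` with points (Y-flipped): 211.6775,132.1725 21.0847,149.3090 162.8470,105.5832.

Run 4: The run returns to its start, so emit a `<polygon>` with points (Y-flipped): 197.1825,173.4868 186.9669,148.8242 162.3043,138.6086 137.6417,148.8242 127.4261,173.4868 137.6417,198.1494 162.3043,208.3650 186.9669,198.1494.

<svg xmlns="http://www.w3.org/2000/svg" width="251.6123mm" height="300.7670mm" viewBox="0 0 251.6123 300.7670">
  <polygon points="199.2336,65.8495 188.8673,27.6544 227.1284,37.7745" fill="none" stroke="#0000ff"/>
  <polyline points="21.2115,87.0959 60.0670,96.0294 129.7250,112.2779 194.1133,131.2537 217.1596,148.3691" fill="none" stroke="#0000ff"/>
  <polygon points="211.6775,132.1725 21.0847,149.3090 162.8470,105.5832" fill="none" stroke="#0000ff"/>
  <polygon points="197.1825,173.4868 186.9669,148.8242 162.3043,138.6086 137.6417,148.8242 127.4261,173.4868 137.6417,198.1494 162.3043,208.3650 186.9669,198.1494" fill="none" stroke="#0000ff"/>
</svg>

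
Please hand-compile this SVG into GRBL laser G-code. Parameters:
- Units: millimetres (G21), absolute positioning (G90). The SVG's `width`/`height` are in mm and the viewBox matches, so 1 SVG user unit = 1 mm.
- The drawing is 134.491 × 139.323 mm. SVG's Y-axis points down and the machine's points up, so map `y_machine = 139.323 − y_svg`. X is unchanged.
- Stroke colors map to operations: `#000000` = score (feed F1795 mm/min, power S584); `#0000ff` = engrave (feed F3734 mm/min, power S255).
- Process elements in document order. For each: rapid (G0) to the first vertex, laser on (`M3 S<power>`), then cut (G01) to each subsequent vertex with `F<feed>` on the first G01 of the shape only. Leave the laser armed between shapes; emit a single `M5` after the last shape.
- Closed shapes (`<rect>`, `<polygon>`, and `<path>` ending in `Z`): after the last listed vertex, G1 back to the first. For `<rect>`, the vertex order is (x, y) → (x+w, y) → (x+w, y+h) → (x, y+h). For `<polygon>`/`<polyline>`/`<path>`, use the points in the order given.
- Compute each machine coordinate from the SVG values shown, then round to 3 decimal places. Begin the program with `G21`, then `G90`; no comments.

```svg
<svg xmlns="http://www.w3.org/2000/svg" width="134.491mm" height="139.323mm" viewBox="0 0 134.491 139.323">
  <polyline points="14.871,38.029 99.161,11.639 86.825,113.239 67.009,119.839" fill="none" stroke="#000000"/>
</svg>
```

G21
G90
G0 X14.871 Y101.294
M3 S584
G01 X99.161 Y127.684 F1795
G01 X86.825 Y26.084
G01 X67.009 Y19.484
M5

Since the viewBox matches the mm dimensions, user units are millimetres directly. The only transform is the Y-flip y_m = 139.323 − y_svg.

Shape 1 is a open polyline drawn with `<polyline>`. Its stroke #000000 means score at S584, F1795. After flipping Y the toolpath is (14.871,101.294) → (99.161,127.684) → (86.825,26.084) → (67.009,19.484).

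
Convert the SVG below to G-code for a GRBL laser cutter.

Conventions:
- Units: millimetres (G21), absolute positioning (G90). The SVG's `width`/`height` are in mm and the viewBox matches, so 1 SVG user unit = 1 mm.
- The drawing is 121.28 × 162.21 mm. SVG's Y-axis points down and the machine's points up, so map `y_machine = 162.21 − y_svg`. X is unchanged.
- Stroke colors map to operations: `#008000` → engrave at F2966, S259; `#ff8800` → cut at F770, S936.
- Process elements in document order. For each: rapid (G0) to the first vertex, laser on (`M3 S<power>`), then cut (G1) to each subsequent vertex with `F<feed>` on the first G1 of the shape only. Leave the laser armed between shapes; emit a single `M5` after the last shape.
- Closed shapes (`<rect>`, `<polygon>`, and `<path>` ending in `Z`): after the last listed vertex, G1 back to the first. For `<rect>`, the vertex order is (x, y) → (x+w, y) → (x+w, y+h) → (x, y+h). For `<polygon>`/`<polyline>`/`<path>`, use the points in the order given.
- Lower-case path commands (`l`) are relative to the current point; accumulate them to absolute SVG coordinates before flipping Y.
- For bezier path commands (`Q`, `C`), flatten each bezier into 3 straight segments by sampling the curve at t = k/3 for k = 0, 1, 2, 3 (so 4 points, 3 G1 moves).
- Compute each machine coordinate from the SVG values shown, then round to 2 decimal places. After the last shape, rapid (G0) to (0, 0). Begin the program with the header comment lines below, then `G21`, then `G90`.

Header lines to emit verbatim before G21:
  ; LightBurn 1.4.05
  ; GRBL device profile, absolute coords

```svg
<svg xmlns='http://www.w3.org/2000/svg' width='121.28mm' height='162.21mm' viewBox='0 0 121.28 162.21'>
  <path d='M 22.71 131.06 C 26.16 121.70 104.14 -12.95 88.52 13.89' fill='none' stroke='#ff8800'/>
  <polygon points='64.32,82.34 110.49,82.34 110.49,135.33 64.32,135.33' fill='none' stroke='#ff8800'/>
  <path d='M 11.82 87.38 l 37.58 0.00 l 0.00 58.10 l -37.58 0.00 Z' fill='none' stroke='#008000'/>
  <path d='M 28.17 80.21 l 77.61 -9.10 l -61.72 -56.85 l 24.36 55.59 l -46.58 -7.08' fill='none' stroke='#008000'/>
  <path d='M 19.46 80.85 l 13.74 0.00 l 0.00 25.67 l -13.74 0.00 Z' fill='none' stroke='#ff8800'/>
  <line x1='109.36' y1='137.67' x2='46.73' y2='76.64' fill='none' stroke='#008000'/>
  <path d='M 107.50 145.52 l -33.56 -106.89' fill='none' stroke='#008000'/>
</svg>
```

1 u = 1 mm; y_m = 162.21 − y.

[1] `<path>` cubic bezier, #ff8800→cut S936 F770: (22.71,31.15) → (44.78,71.65) → (79.17,131.95) → (88.52,148.32)

[2] `<polygon>` rectangle, #ff8800→cut S936 F770: (64.32,79.87) → (110.49,79.87) → (110.49,26.88) → (64.32,26.88) → (64.32,79.87) (closed)

[3] `<path>` rectangle, #008000→engrave S259 F2966: (11.82,74.83) → (49.40,74.83) → (49.40,16.73) → (11.82,16.73) → (11.82,74.83) (closed)

[4] `<path>` open polyline, #008000→engrave S259 F2966: (28.17,82.00) → (105.78,91.10) → (44.06,147.95) → (68.42,92.36) → (21.84,99.44)

[5] `<path>` rectangle, #ff8800→cut S936 F770: (19.46,81.36) → (33.20,81.36) → (33.20,55.69) → (19.46,55.69) → (19.46,81.36) (closed)

[6] `<line>` line segment, #008000→engrave S259 F2966: (109.36,24.54) → (46.73,85.57)

[7] `<path>` line segment, #008000→engrave S259 F2966: (107.50,16.69) → (73.94,123.58)

; LightBurn 1.4.05
; GRBL device profile, absolute coords
G21
G90
G0 X22.71 Y31.15
M3 S936
G1 X44.78 Y71.65 F770
G1 X79.17 Y131.95
G1 X88.52 Y148.32
G0 X64.32 Y79.87
M3 S936
G1 X110.49 Y79.87 F770
G1 X110.49 Y26.88
G1 X64.32 Y26.88
G1 X64.32 Y79.87
G0 X11.82 Y74.83
M3 S259
G1 X49.40 Y74.83 F2966
G1 X49.40 Y16.73
G1 X11.82 Y16.73
G1 X11.82 Y74.83
G0 X28.17 Y82.00
M3 S259
G1 X105.78 Y91.10 F2966
G1 X44.06 Y147.95
G1 X68.42 Y92.36
G1 X21.84 Y99.44
G0 X19.46 Y81.36
M3 S936
G1 X33.20 Y81.36 F770
G1 X33.20 Y55.69
G1 X19.46 Y55.69
G1 X19.46 Y81.36
G0 X109.36 Y24.54
M3 S259
G1 X46.73 Y85.57 F2966
G0 X107.50 Y16.69
M3 S259
G1 X73.94 Y123.58 F2966
M5
G0 X0.00 Y0.00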